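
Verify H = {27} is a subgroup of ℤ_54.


Subgroup test for H = {27} in (ℤ_54, +):
(1) 0 ∈ H? No
(2) Closure: for all a,b ∈ H, (a+b) mod 54 ∈ H? No  [counterexample: 27 + 27 = 0 ∉ H]
(3) Inverses: for all a ∈ H, -a mod 54 ∈ H? Yes

No, H is not a subgroup of ℤ_54


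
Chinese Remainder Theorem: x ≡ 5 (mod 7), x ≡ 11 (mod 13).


m₁ = 7, m₂ = 13, gcd = 1, so CRT applies. M = m₁·m₂ = 91
Let M₁ = M/m₁ = 13, M₂ = M/m₂ = 7
Find y₁ ≡ M₁⁻¹ (mod m₁): 13⁻¹ ≡ 6 (mod 7)
Find y₂ ≡ M₂⁻¹ (mod m₂): 7⁻¹ ≡ 2 (mod 13)
x = a₁·M₁·y₁ + a₂·M₂·y₂ = 5·13·6 + 11·7·2 = 544
Reduce mod 91: x ≡ 89
Check: 89 mod 7 = 5 ✓, 89 mod 13 = 11 ✓

x ≡ 89 (mod 91)


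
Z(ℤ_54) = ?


Z(G) = {g ∈ G | gx = xg for all x ∈ G}
ℤ_54 is abelian, so Z(G) = G

Z(ℤ_54) = ℤ_54


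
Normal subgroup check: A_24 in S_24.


H = A_24 in S_24
A_24 has index 2 in S_24, and every subgroup of index 2 is normal

Yes, normal subgroup


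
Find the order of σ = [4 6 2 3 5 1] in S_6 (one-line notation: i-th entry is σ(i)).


Cycle decomposition: (1 4 3 2 6)
Cycle lengths: 5
Order = lcm(5) = 5

ord(σ) = 5


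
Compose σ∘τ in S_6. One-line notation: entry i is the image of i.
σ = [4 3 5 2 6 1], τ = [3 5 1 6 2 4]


σ∘τ: apply τ first, then σ
1 →τ 3 →σ 5
2 →τ 5 →σ 6
3 →τ 1 →σ 4
4 →τ 6 →σ 1
5 →τ 2 →σ 3
6 →τ 4 →σ 2

σ∘τ = [5 6 4 1 3 2]


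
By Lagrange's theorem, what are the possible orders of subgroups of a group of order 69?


Lagrange's theorem: |H| divides |G|
|G| = 69
Divisors of 69: 1, 3, 23, 69

Possible subgroup orders: {1, 3, 23, 69}


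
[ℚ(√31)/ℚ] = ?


√31 has minimal polynomial x² - 31 (irreducible over ℚ since 31 is squarefree)

[ℚ(√31)/ℚ] = 2


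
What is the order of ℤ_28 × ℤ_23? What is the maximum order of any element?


|ℤ_28 × ℤ_23| = 28 × 23 = 644
Max element order = lcm(28,23) = 644
Cyclic? Yes (gcd=1)

|ℤ_28×ℤ_23| = 644, max element order = 644


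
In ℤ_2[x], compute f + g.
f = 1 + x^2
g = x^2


Add coefficients mod 2:
x^0: 1 + 0 = 1 (mod 2)
x^1: 0 + 0 = 0 (mod 2)
x^2: 1 + 1 = 0 (mod 2)
Result: 1

f + g = 1


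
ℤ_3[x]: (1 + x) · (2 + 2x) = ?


Expand and collect like terms; reduce coefficients mod 3:
x^0: 1·2 = 2 ≡ 2 (mod 3)
x^1: 1·2 + 1·2 = 4 ≡ 1 (mod 3)
x^2: 1·2 = 2 ≡ 2 (mod 3)
Result: 2 + x + 2x^2

f · g = 2 + x + 2x^2


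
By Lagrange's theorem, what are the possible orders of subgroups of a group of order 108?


Lagrange's theorem: |H| divides |G|
|G| = 108
Divisors of 108: 1, 2, 3, 4, 6, 9, 12, 18, 27, 36, 54, 108

Possible subgroup orders: {1, 2, 3, 4, 6, 9, 12, 18, 27, 36, 54, 108}


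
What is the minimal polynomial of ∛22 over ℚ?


∛22 satisfies x³ - 22 = 0, irreducible over ℚ (no rational root; 22 is not a perfect cube)

Minimal polynomial: x³ - 22


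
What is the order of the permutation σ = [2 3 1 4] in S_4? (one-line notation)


Cycle decomposition: (1 2 3)
Cycle lengths: 3
Order = lcm(3) = 3

ord(σ) = 3


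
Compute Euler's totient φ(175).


Factor n: 175 = 5^2 × 7
φ(n) = n · ∏(1 - 1/p) over distinct primes p | n
φ(175) = 175 · (1 - 1/5) · (1 - 1/7) = 120

φ(175) = 120


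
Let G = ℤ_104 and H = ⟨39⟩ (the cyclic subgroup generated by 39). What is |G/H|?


|⟨39⟩| = n / gcd(39, 104) = 104 / 13 = 8
H is normal (ℤ_104 is abelian).
|G/H| = |G| / |H| = 104 / 8 = 13

|G/H| = 13


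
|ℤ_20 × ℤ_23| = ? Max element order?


|ℤ_20 × ℤ_23| = 20 × 23 = 460
Max element order = lcm(20,23) = 460
Cyclic? Yes (gcd=1)

|ℤ_20×ℤ_23| = 460, max element order = 460


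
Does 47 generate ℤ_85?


g generates ℤ_n iff gcd(g, n) = 1
gcd(47, 85) = 1
Since gcd = 1, 47 is a generator.

Yes, 47 generates ℤ_85


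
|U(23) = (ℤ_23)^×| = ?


U(n) is the group of units mod n; |U(n)| = φ(n)
|U(23)| = φ(23) = 22

|U(23) = (ℤ_23)^×| = 22


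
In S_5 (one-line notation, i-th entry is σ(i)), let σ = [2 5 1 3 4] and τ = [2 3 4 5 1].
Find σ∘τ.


σ∘τ: apply τ first, then σ
1 →τ 2 →σ 5
2 →τ 3 →σ 1
3 →τ 4 →σ 3
4 →τ 5 →σ 4
5 →τ 1 →σ 2

σ∘τ = [5 1 3 4 2]


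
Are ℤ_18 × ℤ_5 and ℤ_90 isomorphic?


Comparing ℤ_18 × ℤ_5 and ℤ_90:
gcd(18,5) = 1, so ℤ_18 × ℤ_5 ≅ ℤ_90 (CRT)

Yes, ℤ_18 × ℤ_5 ≅ ℤ_90


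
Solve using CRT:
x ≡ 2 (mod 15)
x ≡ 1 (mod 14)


m₁ = 15, m₂ = 14, gcd = 1, so CRT applies. M = m₁·m₂ = 210
Let M₁ = M/m₁ = 14, M₂ = M/m₂ = 15
Find y₁ ≡ M₁⁻¹ (mod m₁): 14⁻¹ ≡ 14 (mod 15)
Find y₂ ≡ M₂⁻¹ (mod m₂): 15⁻¹ ≡ 1 (mod 14)
x = a₁·M₁·y₁ + a₂·M₂·y₂ = 2·14·14 + 1·15·1 = 407
Reduce mod 210: x ≡ 197
Check: 197 mod 15 = 2 ✓, 197 mod 14 = 1 ✓

x ≡ 197 (mod 210)


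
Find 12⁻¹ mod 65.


Use the extended Euclidean algorithm to write 1 = 12·s + 65·t; then s mod 65 is the inverse.
Euclidean algorithm:
  12 = 0·65 + 12
  65 = 5·12 + 5
  12 = 2·5 + 2
  5 = 2·2 + 1
  2 = 2·1 + 0
gcd(12,65) = 1
Back-substitution gives: 12·(-27) + 65·(5) = 1
So 12⁻¹ ≡ -27 ≡ 38 (mod 65)
Check: 12 × 38 = 456 ≡ 1 (mod 65) ✓

12⁻¹ ≡ 38 (mod 65)


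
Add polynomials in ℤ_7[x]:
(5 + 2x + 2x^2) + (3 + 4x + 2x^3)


Add coefficients mod 7:
x^0: 5 + 3 = 1 (mod 7)
x^1: 2 + 4 = 6 (mod 7)
x^2: 2 + 0 = 2 (mod 7)
x^3: 0 + 2 = 2 (mod 7)
Result: 1 + 6x + 2x^2 + 2x^3

f + g = 1 + 6x + 2x^2 + 2x^3


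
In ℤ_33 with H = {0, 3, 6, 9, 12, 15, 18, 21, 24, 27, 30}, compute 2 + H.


2 + H = {2 + h (mod 33) : h ∈ H}
2+0=2, 2+3=5, 2+6=8, 2+9=11, 2+12=14, 2+15=17, 2+18=20, 2+21=23, 2+24=26, 2+27=29, 2+30=32

2 + H = {2, 5, 8, 11, 14, 17, 20, 23, 26, 29, 32}


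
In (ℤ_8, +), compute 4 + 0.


Operation: addition mod 8
4 + 0 = (a + b) mod 8 with a = 4, b = 0

4 + 0 = 4


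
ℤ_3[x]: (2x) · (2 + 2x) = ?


Expand and collect like terms; reduce coefficients mod 3:
x^0: 0·2 = 0 ≡ 0 (mod 3)
x^1: 0·2 + 2·2 = 4 ≡ 1 (mod 3)
x^2: 2·2 = 4 ≡ 1 (mod 3)
Result: x + x^2

f · g = x + x^2


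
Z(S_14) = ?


Z(G) = {g ∈ G | gx = xg for all x ∈ G}
S_n is non-abelian for n ≥ 3; Z(S_14) is trivial

Z(S_14) = {e}


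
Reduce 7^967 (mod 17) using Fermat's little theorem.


Fermat's little theorem: if p is prime and gcd(a,p)=1, then a^(p-1) ≡ 1 (mod p)
p = 17 is prime, gcd(7,17) = 1
Reduce exponent: 967 mod 16 = 7
So 7^967 ≡ 7^7 (mod 17)
7^7 mod 17 = 12

7^967 ≡ 12 (mod 17)


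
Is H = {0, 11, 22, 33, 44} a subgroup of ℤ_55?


Subgroup test for H = {0, 11, 22, 33, 44} in (ℤ_55, +):
(1) 0 ∈ H? Yes
(2) Closure: for all a,b ∈ H, (a+b) mod 55 ∈ H? Yes
(3) Inverses: for all a ∈ H, -a mod 55 ∈ H? Yes

Yes, H is a subgroup of ℤ_55


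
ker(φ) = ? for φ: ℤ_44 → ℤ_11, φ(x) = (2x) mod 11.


Kernel = preimage of identity
ker(φ) = {x ∈ ℤ_44 : 2x ≡ 0 (mod 11)}. Since 11 | 44, φ is well-defined. The kernel is the cyclic subgroup ⟨11⟩ of ℤ_44 (order 4), i.e. {0, 11, 22, 33}

ker(φ) = {0, 11, 22, 33}


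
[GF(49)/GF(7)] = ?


GF(49) = GF(7^2), so the extension degree is 2

[GF(49)/GF(7)] = 2


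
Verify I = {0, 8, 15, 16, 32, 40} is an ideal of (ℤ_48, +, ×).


Check ideal conditions for I = {0, 8, 15, 16, 32, 40} in ℤ_48:
(1) I is an additive subgroup? No
(2) For r ∈ ℤ_48 and a ∈ I: r·a ∈ I? No  [counterexample: r=2, a=15, r·a mod 48 = 30 ∉ I]

No, I is not an ideal of ℤ_48


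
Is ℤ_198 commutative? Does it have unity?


ℤ_198 is a commutative ring with unity 1; 198 = 2×99 is composite, so 2·99 ≡ 0 gives zero divisors (not an integral domain)
Commutative: Yes
Integral domain: No
Has unity: Yes

ℤ_198: Commutative=Yes, Unity=Yes


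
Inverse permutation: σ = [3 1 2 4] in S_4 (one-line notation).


To find σ⁻¹, swap domain and range:
σ(1) = 3 → σ⁻¹(3) = 1
σ(2) = 1 → σ⁻¹(1) = 2
σ(3) = 2 → σ⁻¹(2) = 3
σ(4) = 4 → σ⁻¹(4) = 4

σ⁻¹ = [2 3 1 4]


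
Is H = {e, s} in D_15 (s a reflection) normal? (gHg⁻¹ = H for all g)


H = {e, s} in D_15 (s a reflection)
r·s·r⁻¹ = sr⁻² ≠ s for n ≥ 3, so {e, s} is not closed under conjugation

No, not a normal subgroup


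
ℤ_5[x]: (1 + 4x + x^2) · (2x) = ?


Expand and collect like terms; reduce coefficients mod 5:
x^0: 1·0 = 0 ≡ 0 (mod 5)
x^1: 1·2 + 4·0 = 2 ≡ 2 (mod 5)
x^2: 4·2 + 1·0 = 8 ≡ 3 (mod 5)
x^3: 1·2 = 2 ≡ 2 (mod 5)
Result: 2x + 3x^2 + 2x^3

f · g = 2x + 3x^2 + 2x^3


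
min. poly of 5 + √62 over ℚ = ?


Let α = 5 + √62. Then α - 5 = √62, so (α - 5)² = 62, giving α² - 10α - 37 = 0. Degree 2 and α ∉ ℚ, so this is the minimal polynomial.

Minimal polynomial: x² - 10x - 37


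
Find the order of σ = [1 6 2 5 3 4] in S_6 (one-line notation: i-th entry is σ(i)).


Cycle decomposition: (2 6 4 5 3)
Cycle lengths: 5
Order = lcm(5) = 5

ord(σ) = 5


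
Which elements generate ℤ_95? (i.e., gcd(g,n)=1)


g generates ℤ_n iff gcd(g,n) = 1
Prime factors of 95: 5, 19
Generators are g ∈ {1,...,94} not divisible by any of these primes.
Generators: {1, 2, 3, 4, 6, 7, 8, 9, 11, 12, 13, 14, 16, 17, 18, 21, 22, 23, 24, 26, 27, 28, 29, 31, 32, 33, 34, 36, 37, 39, 41, 42, 43, 44, 46, 47, 48, 49, 51, 52, 53, 54, 56, 58, 59, 61, 62, 63, 64, 66, 67, 68, 69, 71, 72, 73, 74, 77, 78, 79, 81, 82, 83, 84, 86, 87, 88, 89, 91, 92, 93, 94}
Number of generators = φ(95) = 72

Generators of ℤ_95 = {1, 2, 3, 4, 6, 7, 8, 9, 11, 12, 13, 14, 16, 17, 18, 21, 22, 23, 24, 26, 27, 28, 29, 31, 32, 33, 34, 36, 37, 39, 41, 42, 43, 44, 46, 47, 48, 49, 51, 52, 53, 54, 56, 58, 59, 61, 62, 63, 64, 66, 67, 68, 69, 71, 72, 73, 74, 77, 78, 79, 81, 82, 83, 84, 86, 87, 88, 89, 91, 92, 93, 94}


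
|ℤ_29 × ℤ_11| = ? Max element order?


|ℤ_29 × ℤ_11| = 29 × 11 = 319
Max element order = lcm(29,11) = 319
Cyclic? Yes (gcd=1)

|ℤ_29×ℤ_11| = 319, max element order = 319


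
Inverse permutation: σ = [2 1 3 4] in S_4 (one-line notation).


To find σ⁻¹, swap domain and range:
σ(1) = 2 → σ⁻¹(2) = 1
σ(2) = 1 → σ⁻¹(1) = 2
σ(3) = 3 → σ⁻¹(3) = 3
σ(4) = 4 → σ⁻¹(4) = 4

σ⁻¹ = [2 1 3 4]


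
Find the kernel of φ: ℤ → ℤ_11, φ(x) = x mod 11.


Kernel = preimage of identity
ker(φ) = {x ∈ ℤ : x ≡ 0 (mod 11)} = 11ℤ = {0, ±11, ±22, ...}

ker(φ) = 11ℤ


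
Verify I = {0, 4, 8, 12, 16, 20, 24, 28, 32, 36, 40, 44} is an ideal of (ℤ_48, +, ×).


Check ideal conditions for I = {0, 4, 8, 12, 16, 20, 24, 28, 32, 36, 40, 44} in ℤ_48:
(1) I is an additive subgroup? Yes
(2) For r ∈ ℤ_48 and a ∈ I: r·a ∈ I? Yes

Yes, I is an ideal of ℤ_48


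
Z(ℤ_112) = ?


Z(G) = {g ∈ G | gx = xg for all x ∈ G}
ℤ_112 is abelian, so Z(G) = G

Z(ℤ_112) = ℤ_112


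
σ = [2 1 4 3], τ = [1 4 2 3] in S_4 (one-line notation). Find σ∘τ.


σ∘τ: apply τ first, then σ
1 →τ 1 →σ 2
2 →τ 4 →σ 3
3 →τ 2 →σ 1
4 →τ 3 →σ 4

σ∘τ = [2 3 1 4]


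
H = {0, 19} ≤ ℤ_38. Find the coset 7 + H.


7 + H = {7 + h (mod 38) : h ∈ H}
7+0=7, 7+19=26

7 + H = {7, 26}


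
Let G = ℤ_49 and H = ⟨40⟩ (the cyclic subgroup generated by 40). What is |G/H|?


|⟨40⟩| = n / gcd(40, 49) = 49 / 1 = 49
H is normal (ℤ_49 is abelian).
|G/H| = |G| / |H| = 49 / 49 = 1

|G/H| = 1


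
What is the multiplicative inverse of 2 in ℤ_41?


Use the extended Euclidean algorithm to write 1 = 2·s + 41·t; then s mod 41 is the inverse.
Euclidean algorithm:
  2 = 0·41 + 2
  41 = 20·2 + 1
  2 = 2·1 + 0
gcd(2,41) = 1
Back-substitution gives: 2·(-20) + 41·(1) = 1
So 2⁻¹ ≡ -20 ≡ 21 (mod 41)
Check: 2 × 21 = 42 ≡ 1 (mod 41) ✓

2⁻¹ ≡ 21 (mod 41)


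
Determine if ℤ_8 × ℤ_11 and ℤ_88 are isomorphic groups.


Comparing ℤ_8 × ℤ_11 and ℤ_88:
gcd(8,11) = 1, so ℤ_8 × ℤ_11 ≅ ℤ_88 (CRT)

Yes, ℤ_8 × ℤ_11 ≅ ℤ_88


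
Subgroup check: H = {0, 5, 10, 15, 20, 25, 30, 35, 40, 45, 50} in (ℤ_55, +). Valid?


Subgroup test for H = {0, 5, 10, 15, 20, 25, 30, 35, 40, 45, 50} in (ℤ_55, +):
(1) 0 ∈ H? Yes
(2) Closure: for all a,b ∈ H, (a+b) mod 55 ∈ H? Yes
(3) Inverses: for all a ∈ H, -a mod 55 ∈ H? Yes

Yes, H is a subgroup of ℤ_55


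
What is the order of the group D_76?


|D_n| = 2n (n rotations and n reflections)
|D_76| = 2×76 = 152

|D_76| = 152


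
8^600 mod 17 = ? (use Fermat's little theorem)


Fermat's little theorem: if p is prime and gcd(a,p)=1, then a^(p-1) ≡ 1 (mod p)
p = 17 is prime, gcd(8,17) = 1
Reduce exponent: 600 mod 16 = 8
So 8^600 ≡ 8^8 (mod 17)
8^8 mod 17 = 1

8^600 ≡ 1 (mod 17)


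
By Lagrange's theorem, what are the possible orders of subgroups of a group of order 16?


Lagrange's theorem: |H| divides |G|
|G| = 16
Divisors of 16: 1, 2, 4, 8, 16

Possible subgroup orders: {1, 2, 4, 8, 16}


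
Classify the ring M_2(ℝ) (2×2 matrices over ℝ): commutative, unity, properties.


Matrix multiplication is non-commutative for n ≥ 2; the identity matrix I is the unity; singular matrices give zero divisors, so not an integral domain
Commutative: No
Integral domain: No
Has unity: Yes

M_2(ℝ) (2×2 matrices over ℝ): Commutative=No, Unity=Yes


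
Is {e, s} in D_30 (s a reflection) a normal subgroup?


H = {e, s} in D_30 (s a reflection)
r·s·r⁻¹ = sr⁻² ≠ s for n ≥ 3, so {e, s} is not closed under conjugation

No, not a normal subgroup


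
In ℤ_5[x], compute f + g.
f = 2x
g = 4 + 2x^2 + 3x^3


Add coefficients mod 5:
x^0: 0 + 4 = 4 (mod 5)
x^1: 2 + 0 = 2 (mod 5)
x^2: 0 + 2 = 2 (mod 5)
x^3: 0 + 3 = 3 (mod 5)
Result: 4 + 2x + 2x^2 + 3x^3

f + g = 4 + 2x + 2x^2 + 3x^3


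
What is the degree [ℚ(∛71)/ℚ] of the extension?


∛71 has minimal polynomial x³ - 71 (irreducible over ℚ since 71 is not a perfect cube)

[ℚ(∛71)/ℚ] = 3


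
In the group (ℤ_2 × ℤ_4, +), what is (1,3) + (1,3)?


Operation: componentwise addition mod (2, 4)
(1,3) + (1,3) = ((a₁+b₁) mod 2, (a₂+b₂) mod 4) with a = (1,3), b = (1,3)

(1,3) + (1,3) = (0,2)


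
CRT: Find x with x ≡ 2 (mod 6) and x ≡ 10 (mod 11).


m₁ = 6, m₂ = 11, gcd = 1, so CRT applies. M = m₁·m₂ = 66
Let M₁ = M/m₁ = 11, M₂ = M/m₂ = 6
Find y₁ ≡ M₁⁻¹ (mod m₁): 11⁻¹ ≡ 5 (mod 6)
Find y₂ ≡ M₂⁻¹ (mod m₂): 6⁻¹ ≡ 2 (mod 11)
x = a₁·M₁·y₁ + a₂·M₂·y₂ = 2·11·5 + 10·6·2 = 230
Reduce mod 66: x ≡ 32
Check: 32 mod 6 = 2 ✓, 32 mod 11 = 10 ✓

x ≡ 32 (mod 66)


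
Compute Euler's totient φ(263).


Factor n: 263 = 263
φ(n) = n · ∏(1 - 1/p) over distinct primes p | n
φ(263) = 263 · (1 - 1/263) = 262

φ(263) = 262


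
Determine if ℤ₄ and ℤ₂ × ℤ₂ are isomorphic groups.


Comparing ℤ₄ and ℤ₂ × ℤ₂:
ℤ₄ has an element of order 4; ℤ₂×ℤ₂ has exponent 2

No, ℤ₄ ≇ ℤ₂ × ℤ₂


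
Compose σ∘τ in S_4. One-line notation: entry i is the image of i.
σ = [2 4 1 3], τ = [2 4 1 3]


σ∘τ: apply τ first, then σ
1 →τ 2 →σ 4
2 →τ 4 →σ 3
3 →τ 1 →σ 2
4 →τ 3 →σ 1

σ∘τ = [4 3 2 1]


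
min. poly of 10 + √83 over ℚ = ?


Let α = 10 + √83. Then α - 10 = √83, so (α - 10)² = 83, giving α² - 20α + 17 = 0. Degree 2 and α ∉ ℚ, so this is the minimal polynomial.

Minimal polynomial: x² - 20x + 17


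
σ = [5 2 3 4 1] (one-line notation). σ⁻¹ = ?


To find σ⁻¹, swap domain and range:
σ(1) = 5 → σ⁻¹(5) = 1
σ(2) = 2 → σ⁻¹(2) = 2
σ(3) = 3 → σ⁻¹(3) = 3
σ(4) = 4 → σ⁻¹(4) = 4
σ(5) = 1 → σ⁻¹(1) = 5

σ⁻¹ = [5 2 3 4 1]


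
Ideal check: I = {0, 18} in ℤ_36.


Check ideal conditions for I = {0, 18} in ℤ_36:
(1) I is an additive subgroup? Yes
(2) For r ∈ ℤ_36 and a ∈ I: r·a ∈ I? Yes

Yes, I is an ideal of ℤ_36


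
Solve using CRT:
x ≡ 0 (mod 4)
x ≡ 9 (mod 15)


m₁ = 4, m₂ = 15, gcd = 1, so CRT applies. M = m₁·m₂ = 60
Let M₁ = M/m₁ = 15, M₂ = M/m₂ = 4
Find y₁ ≡ M₁⁻¹ (mod m₁): 15⁻¹ ≡ 3 (mod 4)
Find y₂ ≡ M₂⁻¹ (mod m₂): 4⁻¹ ≡ 4 (mod 15)
x = a₁·M₁·y₁ + a₂·M₂·y₂ = 0·15·3 + 9·4·4 = 144
Reduce mod 60: x ≡ 24
Check: 24 mod 4 = 0 ✓, 24 mod 15 = 9 ✓

x ≡ 24 (mod 60)


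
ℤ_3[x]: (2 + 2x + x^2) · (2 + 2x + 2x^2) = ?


Expand and collect like terms; reduce coefficients mod 3:
x^0: 2·2 = 4 ≡ 1 (mod 3)
x^1: 2·2 + 2·2 = 8 ≡ 2 (mod 3)
x^2: 2·2 + 2·2 + 1·2 = 10 ≡ 1 (mod 3)
x^3: 2·2 + 1·2 = 6 ≡ 0 (mod 3)
x^4: 1·2 = 2 ≡ 2 (mod 3)
Result: 1 + 2x + x^2 + 2x^4

f · g = 1 + 2x + x^2 + 2x^4


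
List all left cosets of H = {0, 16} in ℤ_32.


H = {0, 16}, |H| = 2
Number of cosets = |G|/|H| = 32/2 = 16
0 + H = {0, 16}
1 + H = {1, 17}
2 + H = {2, 18}
3 + H = {3, 19}
4 + H = {4, 20}
5 + H = {5, 21}
6 + H = {6, 22}
7 + H = {7, 23}
8 + H = {8, 24}
9 + H = {9, 25}
10 + H = {10, 26}
11 + H = {11, 27}
12 + H = {12, 28}
13 + H = {13, 29}
14 + H = {14, 30}
15 + H = {15, 31}

Cosets: 0+H={0,16}; 1+H={1,17}; 2+H={2,18}; 3+H={3,19}; 4+H={4,20}; 5+H={5,21}; 6+H={6,22}; 7+H={7,23}; 8+H={8,24}; 9+H={9,25}; 10+H={10,26}; 11+H={11,27}; 12+H={12,28}; 13+H={13,29}; 14+H={14,30}; 15+H={15,31}


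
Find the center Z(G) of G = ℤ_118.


Z(G) = {g ∈ G | gx = xg for all x ∈ G}
ℤ_118 is abelian, so Z(G) = G

Z(ℤ_118) = ℤ_118


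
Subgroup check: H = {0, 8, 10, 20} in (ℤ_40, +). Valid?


Subgroup test for H = {0, 8, 10, 20} in (ℤ_40, +):
(1) 0 ∈ H? Yes
(2) Closure: for all a,b ∈ H, (a+b) mod 40 ∈ H? No  [counterexample: 8 + 8 = 16 ∉ H]
(3) Inverses: for all a ∈ H, -a mod 40 ∈ H? No

No, H is not a subgroup of ℤ_40


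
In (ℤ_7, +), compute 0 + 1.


Operation: addition mod 7
0 + 1 = (a + b) mod 7 with a = 0, b = 1

0 + 1 = 1


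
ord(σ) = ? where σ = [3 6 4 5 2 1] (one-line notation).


Cycle decomposition: (1 3 4 5 2 6)
Cycle lengths: 6
Order = lcm(6) = 6

ord(σ) = 6


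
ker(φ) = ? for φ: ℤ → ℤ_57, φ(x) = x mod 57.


Kernel = preimage of identity
ker(φ) = {x ∈ ℤ : x ≡ 0 (mod 57)} = 57ℤ = {0, ±57, ±114, ...}

ker(φ) = 57ℤ


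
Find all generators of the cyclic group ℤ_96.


g generates ℤ_n iff gcd(g,n) = 1
Prime factors of 96: 2, 3
Generators are g ∈ {1,...,95} not divisible by any of these primes.
Generators: {1, 5, 7, 11, 13, 17, 19, 23, 25, 29, 31, 35, 37, 41, 43, 47, 49, 53, 55, 59, 61, 65, 67, 71, 73, 77, 79, 83, 85, 89, 91, 95}
Number of generators = φ(96) = 32

Generators of ℤ_96 = {1, 5, 7, 11, 13, 17, 19, 23, 25, 29, 31, 35, 37, 41, 43, 47, 49, 53, 55, 59, 61, 65, 67, 71, 73, 77, 79, 83, 85, 89, 91, 95}


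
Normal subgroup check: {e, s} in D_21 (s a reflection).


H = {e, s} in D_21 (s a reflection)
r·s·r⁻¹ = sr⁻² ≠ s for n ≥ 3, so {e, s} is not closed under conjugation

No, not a normal subgroup


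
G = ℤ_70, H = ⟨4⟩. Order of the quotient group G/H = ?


|⟨4⟩| = n / gcd(4, 70) = 70 / 2 = 35
H is normal (ℤ_70 is abelian).
|G/H| = |G| / |H| = 70 / 35 = 2

|G/H| = 2


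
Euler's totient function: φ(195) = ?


Factor n: 195 = 3 × 5 × 13
φ(n) = n · ∏(1 - 1/p) over distinct primes p | n
φ(195) = 195 · (1 - 1/3) · (1 - 1/5) · (1 - 1/13) = 96

φ(195) = 96


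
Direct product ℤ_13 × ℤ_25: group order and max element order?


|ℤ_13 × ℤ_25| = 13 × 25 = 325
Max element order = lcm(13,25) = 325
Cyclic? Yes (gcd=1)

|ℤ_13×ℤ_25| = 325, max element order = 325


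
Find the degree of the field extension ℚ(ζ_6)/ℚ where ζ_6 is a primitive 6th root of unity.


[ℚ(ζ_n):ℚ] = deg Φ_n(x) = φ(n). Here φ(6) = 2

[ℚ(ζ_6)/ℚ where ζ_6 is a primitive 6th root of unity] = 2


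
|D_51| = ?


|D_n| = 2n (n rotations and n reflections)
|D_51| = 2×51 = 102

|D_51| = 102


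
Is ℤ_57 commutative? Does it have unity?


ℤ_57 is a commutative ring with unity 1; 57 = 3×19 is composite, so 3·19 ≡ 0 gives zero divisors (not an integral domain)
Commutative: Yes
Integral domain: No
Has unity: Yes

ℤ_57: Commutative=Yes, Unity=Yes


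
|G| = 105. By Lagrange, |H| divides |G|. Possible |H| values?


Lagrange's theorem: |H| divides |G|
|G| = 105
Divisors of 105: 1, 3, 5, 7, 15, 21, 35, 105

Possible subgroup orders: {1, 3, 5, 7, 15, 21, 35, 105}


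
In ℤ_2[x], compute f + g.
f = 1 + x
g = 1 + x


Add coefficients mod 2:
x^0: 1 + 1 = 0 (mod 2)
x^1: 1 + 1 = 0 (mod 2)
Result: 0

f + g = 0


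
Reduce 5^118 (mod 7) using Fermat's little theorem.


Fermat's little theorem: if p is prime and gcd(a,p)=1, then a^(p-1) ≡ 1 (mod p)
p = 7 is prime, gcd(5,7) = 1
Reduce exponent: 118 mod 6 = 4
So 5^118 ≡ 5^4 (mod 7)
5^4 mod 7 = 2

5^118 ≡ 2 (mod 7)


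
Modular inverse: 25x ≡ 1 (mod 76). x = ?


Use the extended Euclidean algorithm to write 1 = 25·s + 76·t; then s mod 76 is the inverse.
Euclidean algorithm:
  25 = 0·76 + 25
  76 = 3·25 + 1
  25 = 25·1 + 0
gcd(25,76) = 1
Back-substitution gives: 25·(-3) + 76·(1) = 1
So 25⁻¹ ≡ -3 ≡ 73 (mod 76)
Check: 25 × 73 = 1825 ≡ 1 (mod 76) ✓

25⁻¹ ≡ 73 (mod 76)


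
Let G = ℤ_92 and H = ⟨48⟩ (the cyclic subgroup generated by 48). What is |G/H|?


|⟨48⟩| = n / gcd(48, 92) = 92 / 4 = 23
H is normal (ℤ_92 is abelian).
|G/H| = |G| / |H| = 92 / 23 = 4

|G/H| = 4


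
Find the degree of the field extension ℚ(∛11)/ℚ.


∛11 has minimal polynomial x³ - 11 (irreducible over ℚ since 11 is not a perfect cube)

[ℚ(∛11)/ℚ] = 3


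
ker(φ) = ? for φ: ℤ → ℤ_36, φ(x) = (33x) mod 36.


Kernel = preimage of identity
ker(φ) = {x ∈ ℤ : 33x ≡ 0 (mod 36)}. gcd(33,36) = 3, so 33x ≡ 0 (mod 36) ⟺ x ≡ 0 (mod 36/3 = 12). Hence ker(φ) = 12ℤ

ker(φ) = 12ℤ


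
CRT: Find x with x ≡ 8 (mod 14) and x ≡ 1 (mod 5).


m₁ = 14, m₂ = 5, gcd = 1, so CRT applies. M = m₁·m₂ = 70
Let M₁ = M/m₁ = 5, M₂ = M/m₂ = 14
Find y₁ ≡ M₁⁻¹ (mod m₁): 5⁻¹ ≡ 3 (mod 14)
Find y₂ ≡ M₂⁻¹ (mod m₂): 14⁻¹ ≡ 4 (mod 5)
x = a₁·M₁·y₁ + a₂·M₂·y₂ = 8·5·3 + 1·14·4 = 176
Reduce mod 70: x ≡ 36
Check: 36 mod 14 = 8 ✓, 36 mod 5 = 1 ✓

x ≡ 36 (mod 70)


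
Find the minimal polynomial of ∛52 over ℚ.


∛52 satisfies x³ - 52 = 0, irreducible over ℚ (no rational root; 52 is not a perfect cube)

Minimal polynomial: x³ - 52


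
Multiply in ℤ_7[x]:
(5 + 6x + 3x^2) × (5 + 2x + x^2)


Expand and collect like terms; reduce coefficients mod 7:
x^0: 5·5 = 25 ≡ 4 (mod 7)
x^1: 5·2 + 6·5 = 40 ≡ 5 (mod 7)
x^2: 5·1 + 6·2 + 3·5 = 32 ≡ 4 (mod 7)
x^3: 6·1 + 3·2 = 12 ≡ 5 (mod 7)
x^4: 3·1 = 3 ≡ 3 (mod 7)
Result: 4 + 5x + 4x^2 + 5x^3 + 3x^4

f · g = 4 + 5x + 4x^2 + 5x^3 + 3x^4


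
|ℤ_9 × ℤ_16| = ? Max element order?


|ℤ_9 × ℤ_16| = 9 × 16 = 144
Max element order = lcm(9,16) = 144
Cyclic? Yes (gcd=1)

|ℤ_9×ℤ_16| = 144, max element order = 144


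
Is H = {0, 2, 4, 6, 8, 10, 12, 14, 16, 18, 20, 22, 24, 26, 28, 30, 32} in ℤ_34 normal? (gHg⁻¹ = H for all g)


H = {0, 2, 4, 6, 8, 10, 12, 14, 16, 18, 20, 22, 24, 26, 28, 30, 32} in ℤ_34
ℤ_34 is abelian; every subgroup of an abelian group is normal

Yes, normal subgroup


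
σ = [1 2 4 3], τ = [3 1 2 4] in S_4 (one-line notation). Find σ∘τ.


σ∘τ: apply τ first, then σ
1 →τ 3 →σ 4
2 →τ 1 →σ 1
3 →τ 2 →σ 2
4 →τ 4 →σ 3

σ∘τ = [4 1 2 3]


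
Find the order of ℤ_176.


ℤ_n has n elements.

|ℤ_176| = 176


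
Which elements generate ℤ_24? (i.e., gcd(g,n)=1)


g generates ℤ_n iff gcd(g,n) = 1
Prime factors of 24: 2, 3
Generators are g ∈ {1,...,23} not divisible by any of these primes.
Generators: {1, 5, 7, 11, 13, 17, 19, 23}
Number of generators = φ(24) = 8

Generators of ℤ_24 = {1, 5, 7, 11, 13, 17, 19, 23}


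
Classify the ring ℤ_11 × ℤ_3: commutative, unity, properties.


Direct product ring; commutative with unity (1,1); but (1,0)·(0,1) = (0,0) gives zero divisors, so not an integral domain
Commutative: Yes
Integral domain: No
Has unity: Yes

ℤ_11 × ℤ_3: Commutative=Yes, Unity=Yes


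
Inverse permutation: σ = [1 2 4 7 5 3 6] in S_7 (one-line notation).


To find σ⁻¹, swap domain and range:
σ(1) = 1 → σ⁻¹(1) = 1
σ(2) = 2 → σ⁻¹(2) = 2
σ(3) = 4 → σ⁻¹(4) = 3
σ(4) = 7 → σ⁻¹(7) = 4
σ(5) = 5 → σ⁻¹(5) = 5
σ(6) = 3 → σ⁻¹(3) = 6
σ(7) = 6 → σ⁻¹(6) = 7

σ⁻¹ = [1 2 6 3 5 7 4]


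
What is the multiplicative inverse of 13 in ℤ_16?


Use the extended Euclidean algorithm to write 1 = 13·s + 16·t; then s mod 16 is the inverse.
Euclidean algorithm:
  13 = 0·16 + 13
  16 = 1·13 + 3
  13 = 4·3 + 1
  3 = 3·1 + 0
gcd(13,16) = 1
Back-substitution gives: 13·(5) + 16·(-4) = 1
So 13⁻¹ ≡ 5 ≡ 5 (mod 16)
Check: 13 × 5 = 65 ≡ 1 (mod 16) ✓

13⁻¹ ≡ 5 (mod 16)


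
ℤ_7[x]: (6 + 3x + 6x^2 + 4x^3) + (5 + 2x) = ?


Add coefficients mod 7:
x^0: 6 + 5 = 4 (mod 7)
x^1: 3 + 2 = 5 (mod 7)
x^2: 6 + 0 = 6 (mod 7)
x^3: 4 + 0 = 4 (mod 7)
Result: 4 + 5x + 6x^2 + 4x^3

f + g = 4 + 5x + 6x^2 + 4x^3


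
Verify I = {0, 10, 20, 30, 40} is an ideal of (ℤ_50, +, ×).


Check ideal conditions for I = {0, 10, 20, 30, 40} in ℤ_50:
(1) I is an additive subgroup? Yes
(2) For r ∈ ℤ_50 and a ∈ I: r·a ∈ I? Yes

Yes, I is an ideal of ℤ_50


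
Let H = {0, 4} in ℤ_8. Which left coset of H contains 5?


5 + H = {5 + h (mod 8) : h ∈ H}
5+0=5, 5+4=1
5 + H = {1, 5} = 1 + H

5 + H = {1, 5}


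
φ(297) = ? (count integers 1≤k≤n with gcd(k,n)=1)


Factor n: 297 = 3^3 × 11
φ(n) = n · ∏(1 - 1/p) over distinct primes p | n
φ(297) = 297 · (1 - 1/3) · (1 - 1/11) = 180

φ(297) = 180


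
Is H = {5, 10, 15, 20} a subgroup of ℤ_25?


Subgroup test for H = {5, 10, 15, 20} in (ℤ_25, +):
(1) 0 ∈ H? No
(2) Closure: for all a,b ∈ H, (a+b) mod 25 ∈ H? No  [counterexample: 5 + 20 = 0 ∉ H]
(3) Inverses: for all a ∈ H, -a mod 25 ∈ H? Yes

No, H is not a subgroup of ℤ_25


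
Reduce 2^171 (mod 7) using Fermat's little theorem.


Fermat's little theorem: if p is prime and gcd(a,p)=1, then a^(p-1) ≡ 1 (mod p)
p = 7 is prime, gcd(2,7) = 1
Reduce exponent: 171 mod 6 = 3
So 2^171 ≡ 2^3 (mod 7)
2^3 mod 7 = 1

2^171 ≡ 1 (mod 7)


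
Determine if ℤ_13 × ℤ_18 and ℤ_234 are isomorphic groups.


Comparing ℤ_13 × ℤ_18 and ℤ_234:
gcd(13,18) = 1, so ℤ_13 × ℤ_18 ≅ ℤ_234 (CRT)

Yes, ℤ_13 × ℤ_18 ≅ ℤ_234


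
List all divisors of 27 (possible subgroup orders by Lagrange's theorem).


Lagrange's theorem: |H| divides |G|
|G| = 27
Divisors of 27: 1, 3, 9, 27

Possible subgroup orders: {1, 3, 9, 27}


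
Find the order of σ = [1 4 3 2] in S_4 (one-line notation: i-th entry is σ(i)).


Cycle decomposition: (2 4)
Cycle lengths: 2
Order = lcm(2) = 2

ord(σ) = 2


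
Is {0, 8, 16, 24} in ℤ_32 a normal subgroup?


H = {0, 8, 16, 24} in ℤ_32
ℤ_32 is abelian; every subgroup of an abelian group is normal

Yes, normal subgroup


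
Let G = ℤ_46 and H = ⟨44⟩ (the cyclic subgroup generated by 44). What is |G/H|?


|⟨44⟩| = n / gcd(44, 46) = 46 / 2 = 23
H is normal (ℤ_46 is abelian).
|G/H| = |G| / |H| = 46 / 23 = 2

|G/H| = 2


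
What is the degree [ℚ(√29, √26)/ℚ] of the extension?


[ℚ(√29,√26):ℚ] = [ℚ(√29,√26):ℚ(√29)]·[ℚ(√29):ℚ] = 2·2 = 4

[ℚ(√29, √26)/ℚ] = 4


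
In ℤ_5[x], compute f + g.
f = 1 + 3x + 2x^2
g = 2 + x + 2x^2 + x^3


Add coefficients mod 5:
x^0: 1 + 2 = 3 (mod 5)
x^1: 3 + 1 = 4 (mod 5)
x^2: 2 + 2 = 4 (mod 5)
x^3: 0 + 1 = 1 (mod 5)
Result: 3 + 4x + 4x^2 + x^3

f + g = 3 + 4x + 4x^2 + x^3


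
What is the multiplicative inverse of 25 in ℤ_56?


Use the extended Euclidean algorithm to write 1 = 25·s + 56·t; then s mod 56 is the inverse.
Euclidean algorithm:
  25 = 0·56 + 25
  56 = 2·25 + 6
  25 = 4·6 + 1
  6 = 6·1 + 0
gcd(25,56) = 1
Back-substitution gives: 25·(9) + 56·(-4) = 1
So 25⁻¹ ≡ 9 ≡ 9 (mod 56)
Check: 25 × 9 = 225 ≡ 1 (mod 56) ✓

25⁻¹ ≡ 9 (mod 56)


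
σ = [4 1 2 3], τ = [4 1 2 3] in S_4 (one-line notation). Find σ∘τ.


σ∘τ: apply τ first, then σ
1 →τ 4 →σ 3
2 →τ 1 →σ 4
3 →τ 2 →σ 1
4 →τ 3 →σ 2

σ∘τ = [3 4 1 2]


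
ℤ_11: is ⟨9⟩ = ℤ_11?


g generates ℤ_n iff gcd(g, n) = 1
gcd(9, 11) = 1
Since gcd = 1, 9 is a generator.

Yes, 9 generates ℤ_11


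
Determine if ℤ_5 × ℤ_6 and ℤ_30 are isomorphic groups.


Comparing ℤ_5 × ℤ_6 and ℤ_30:
gcd(5,6) = 1, so ℤ_5 × ℤ_6 ≅ ℤ_30 (CRT)

Yes, ℤ_5 × ℤ_6 ≅ ℤ_30


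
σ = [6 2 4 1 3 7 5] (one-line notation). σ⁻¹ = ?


To find σ⁻¹, swap domain and range:
σ(1) = 6 → σ⁻¹(6) = 1
σ(2) = 2 → σ⁻¹(2) = 2
σ(3) = 4 → σ⁻¹(4) = 3
σ(4) = 1 → σ⁻¹(1) = 4
σ(5) = 3 → σ⁻¹(3) = 5
σ(6) = 7 → σ⁻¹(7) = 6
σ(7) = 5 → σ⁻¹(5) = 7

σ⁻¹ = [4 2 5 3 7 1 6]


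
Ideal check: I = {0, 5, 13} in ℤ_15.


Check ideal conditions for I = {0, 5, 13} in ℤ_15:
(1) I is an additive subgroup? No
(2) For r ∈ ℤ_15 and a ∈ I: r·a ∈ I? No  [counterexample: r=2, a=5, r·a mod 15 = 10 ∉ I]

No, I is not an ideal of ℤ_15


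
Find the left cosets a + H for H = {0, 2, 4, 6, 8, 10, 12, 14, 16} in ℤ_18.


H = {0, 2, 4, 6, 8, 10, 12, 14, 16}, |H| = 9
Number of cosets = |G|/|H| = 18/9 = 2
0 + H = {0, 2, 4, 6, 8, 10, 12, 14, 16}
1 + H = {1, 3, 5, 7, 9, 11, 13, 15, 17}

Cosets: 0+H={0,2,4,6,8,10,12,14,16}; 1+H={1,3,5,7,9,11,13,15,17}


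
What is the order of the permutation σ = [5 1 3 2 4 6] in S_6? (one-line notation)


Cycle decomposition: (1 5 4 2)
Cycle lengths: 4
Order = lcm(4) = 4

ord(σ) = 4


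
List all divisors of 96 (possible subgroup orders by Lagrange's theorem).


Lagrange's theorem: |H| divides |G|
|G| = 96
Divisors of 96: 1, 2, 3, 4, 6, 8, 12, 16, 24, 32, 48, 96

Possible subgroup orders: {1, 2, 3, 4, 6, 8, 12, 16, 24, 32, 48, 96}


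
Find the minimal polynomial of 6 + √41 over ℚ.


Let α = 6 + √41. Then α - 6 = √41, so (α - 6)² = 41, giving α² - 12α - 5 = 0. Degree 2 and α ∉ ℚ, so this is the minimal polynomial.

Minimal polynomial: x² - 12x - 5


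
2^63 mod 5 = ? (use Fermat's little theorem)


Fermat's little theorem: if p is prime and gcd(a,p)=1, then a^(p-1) ≡ 1 (mod p)
p = 5 is prime, gcd(2,5) = 1
Reduce exponent: 63 mod 4 = 3
So 2^63 ≡ 2^3 (mod 5)
2^3 mod 5 = 3

2^63 ≡ 3 (mod 5)


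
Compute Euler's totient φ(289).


Factor n: 289 = 17^2
φ(n) = n · ∏(1 - 1/p) over distinct primes p | n
φ(289) = 289 · (1 - 1/17) = 272

φ(289) = 272


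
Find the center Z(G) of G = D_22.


Z(G) = {g ∈ G | gx = xg for all x ∈ G}
For even n, Z(D_n) = {e, r^(n/2)}: the 180° rotation r^11 commutes with every reflection and rotation

Z(D_22) = {e, r^11}


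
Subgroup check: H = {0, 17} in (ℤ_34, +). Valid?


Subgroup test for H = {0, 17} in (ℤ_34, +):
(1) 0 ∈ H? Yes
(2) Closure: for all a,b ∈ H, (a+b) mod 34 ∈ H? Yes
(3) Inverses: for all a ∈ H, -a mod 34 ∈ H? Yes

Yes, H is a subgroup of ℤ_34


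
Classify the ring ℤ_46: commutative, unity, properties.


ℤ_46 is a commutative ring with unity 1; 46 = 2×23 is composite, so 2·23 ≡ 0 gives zero divisors (not an integral domain)
Commutative: Yes
Integral domain: No
Has unity: Yes

ℤ_46: Commutative=Yes, Unity=Yes


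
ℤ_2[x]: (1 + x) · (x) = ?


Expand and collect like terms; reduce coefficients mod 2:
x^0: 1·0 = 0 ≡ 0 (mod 2)
x^1: 1·1 + 1·0 = 1 ≡ 1 (mod 2)
x^2: 1·1 = 1 ≡ 1 (mod 2)
Result: x + x^2

f · g = x + x^2


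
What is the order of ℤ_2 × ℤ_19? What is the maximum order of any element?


|ℤ_2 × ℤ_19| = 2 × 19 = 38
Max element order = lcm(2,19) = 38
Cyclic? Yes (gcd=1)

|ℤ_2×ℤ_19| = 38, max element order = 38


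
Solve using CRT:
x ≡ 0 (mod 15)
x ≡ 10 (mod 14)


m₁ = 15, m₂ = 14, gcd = 1, so CRT applies. M = m₁·m₂ = 210
Let M₁ = M/m₁ = 14, M₂ = M/m₂ = 15
Find y₁ ≡ M₁⁻¹ (mod m₁): 14⁻¹ ≡ 14 (mod 15)
Find y₂ ≡ M₂⁻¹ (mod m₂): 15⁻¹ ≡ 1 (mod 14)
x = a₁·M₁·y₁ + a₂·M₂·y₂ = 0·14·14 + 10·15·1 = 150
Reduce mod 210: x ≡ 150
Check: 150 mod 15 = 0 ✓, 150 mod 14 = 10 ✓

x ≡ 150 (mod 210)


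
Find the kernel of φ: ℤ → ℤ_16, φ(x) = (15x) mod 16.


Kernel = preimage of identity
ker(φ) = {x ∈ ℤ : 15x ≡ 0 (mod 16)}. gcd(15,16) = 1, so 15x ≡ 0 (mod 16) ⟺ x ≡ 0 (mod 16/1 = 16). Hence ker(φ) = 16ℤ

ker(φ) = 16ℤ


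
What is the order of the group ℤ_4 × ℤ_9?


|A × B| = |A| · |B|
|ℤ_4 × ℤ_9| = 4 × 9 = 36

|ℤ_4 × ℤ_9| = 36


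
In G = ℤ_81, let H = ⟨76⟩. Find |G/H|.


|⟨76⟩| = n / gcd(76, 81) = 81 / 1 = 81
H is normal (ℤ_81 is abelian).
|G/H| = |G| / |H| = 81 / 81 = 1

|G/H| = 1


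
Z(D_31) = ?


Z(G) = {g ∈ G | gx = xg for all x ∈ G}
For odd n, Z(D_n) = {e}: no nontrivial rotation commutes with all reflections

Z(D_31) = {e}


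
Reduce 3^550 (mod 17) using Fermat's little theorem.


Fermat's little theorem: if p is prime and gcd(a,p)=1, then a^(p-1) ≡ 1 (mod p)
p = 17 is prime, gcd(3,17) = 1
Reduce exponent: 550 mod 16 = 6
So 3^550 ≡ 3^6 (mod 17)
3^6 mod 17 = 15

3^550 ≡ 15 (mod 17)


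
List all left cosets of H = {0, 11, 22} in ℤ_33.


H = {0, 11, 22}, |H| = 3
Number of cosets = |G|/|H| = 33/3 = 11
0 + H = {0, 11, 22}
1 + H = {1, 12, 23}
2 + H = {2, 13, 24}
3 + H = {3, 14, 25}
4 + H = {4, 15, 26}
5 + H = {5, 16, 27}
6 + H = {6, 17, 28}
7 + H = {7, 18, 29}
8 + H = {8, 19, 30}
9 + H = {9, 20, 31}
10 + H = {10, 21, 32}

Cosets: 0+H={0,11,22}; 1+H={1,12,23}; 2+H={2,13,24}; 3+H={3,14,25}; 4+H={4,15,26}; 5+H={5,16,27}; 6+H={6,17,28}; 7+H={7,18,29}; 8+H={8,19,30}; 9+H={9,20,31}; 10+H={10,21,32}


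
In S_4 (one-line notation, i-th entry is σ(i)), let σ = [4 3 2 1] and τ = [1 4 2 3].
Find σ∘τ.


σ∘τ: apply τ first, then σ
1 →τ 1 →σ 4
2 →τ 4 →σ 1
3 →τ 2 →σ 3
4 →τ 3 →σ 2

σ∘τ = [4 1 3 2]


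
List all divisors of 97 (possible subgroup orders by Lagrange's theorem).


Lagrange's theorem: |H| divides |G|
|G| = 97
Divisors of 97: 1, 97

Possible subgroup orders: {1, 97}


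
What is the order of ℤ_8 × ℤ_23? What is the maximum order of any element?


|ℤ_8 × ℤ_23| = 8 × 23 = 184
Max element order = lcm(8,23) = 184
Cyclic? Yes (gcd=1)

|ℤ_8×ℤ_23| = 184, max element order = 184


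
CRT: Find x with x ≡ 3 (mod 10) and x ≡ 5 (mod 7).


m₁ = 10, m₂ = 7, gcd = 1, so CRT applies. M = m₁·m₂ = 70
Let M₁ = M/m₁ = 7, M₂ = M/m₂ = 10
Find y₁ ≡ M₁⁻¹ (mod m₁): 7⁻¹ ≡ 3 (mod 10)
Find y₂ ≡ M₂⁻¹ (mod m₂): 10⁻¹ ≡ 5 (mod 7)
x = a₁·M₁·y₁ + a₂·M₂·y₂ = 3·7·3 + 5·10·5 = 313
Reduce mod 70: x ≡ 33
Check: 33 mod 10 = 3 ✓, 33 mod 7 = 5 ✓

x ≡ 33 (mod 70)


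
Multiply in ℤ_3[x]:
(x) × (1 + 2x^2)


Expand and collect like terms; reduce coefficients mod 3:
x^0: 0·1 = 0 ≡ 0 (mod 3)
x^1: 0·0 + 1·1 = 1 ≡ 1 (mod 3)
x^2: 0·2 + 1·0 = 0 ≡ 0 (mod 3)
x^3: 1·2 = 2 ≡ 2 (mod 3)
Result: x + 2x^3

f · g = x + 2x^3


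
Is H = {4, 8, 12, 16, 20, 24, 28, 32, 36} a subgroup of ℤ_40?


Subgroup test for H = {4, 8, 12, 16, 20, 24, 28, 32, 36} in (ℤ_40, +):
(1) 0 ∈ H? No
(2) Closure: for all a,b ∈ H, (a+b) mod 40 ∈ H? No  [counterexample: 4 + 36 = 0 ∉ H]
(3) Inverses: for all a ∈ H, -a mod 40 ∈ H? Yes

No, H is not a subgroup of ℤ_40


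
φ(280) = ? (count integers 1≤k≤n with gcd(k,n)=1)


Factor n: 280 = 2^3 × 5 × 7
φ(n) = n · ∏(1 - 1/p) over distinct primes p | n
φ(280) = 280 · (1 - 1/2) · (1 - 1/5) · (1 - 1/7) = 96

φ(280) = 96


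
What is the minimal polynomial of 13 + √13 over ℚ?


Let α = 13 + √13. Then α - 13 = √13, so (α - 13)² = 13, giving α² - 26α + 156 = 0. Degree 2 and α ∉ ℚ, so this is the minimal polynomial.

Minimal polynomial: x² - 26x + 156


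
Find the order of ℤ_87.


ℤ_n has n elements.

|ℤ_87| = 87


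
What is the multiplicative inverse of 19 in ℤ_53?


Use the extended Euclidean algorithm to write 1 = 19·s + 53·t; then s mod 53 is the inverse.
Euclidean algorithm:
  19 = 0·53 + 19
  53 = 2·19 + 15
  19 = 1·15 + 4
  15 = 3·4 + 3
  4 = 1·3 + 1
  3 = 3·1 + 0
gcd(19,53) = 1
Back-substitution gives: 19·(14) + 53·(-5) = 1
So 19⁻¹ ≡ 14 ≡ 14 (mod 53)
Check: 19 × 14 = 266 ≡ 1 (mod 53) ✓

19⁻¹ ≡ 14 (mod 53)


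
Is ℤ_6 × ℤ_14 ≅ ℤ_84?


Comparing ℤ_6 × ℤ_14 and ℤ_84:
gcd(6,14) = 2 ≠ 1. Max element order in ℤ_6×ℤ_14 is lcm(6,14) = 42 < 84, so it has no element of order 84

No, ℤ_6 × ℤ_14 ≇ ℤ_84


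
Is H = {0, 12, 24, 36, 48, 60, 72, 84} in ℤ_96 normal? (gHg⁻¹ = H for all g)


H = {0, 12, 24, 36, 48, 60, 72, 84} in ℤ_96
ℤ_96 is abelian; every subgroup of an abelian group is normal

Yes, normal subgroup


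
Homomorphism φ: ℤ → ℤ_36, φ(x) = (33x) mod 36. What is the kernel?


Kernel = preimage of identity
ker(φ) = {x ∈ ℤ : 33x ≡ 0 (mod 36)}. gcd(33,36) = 3, so 33x ≡ 0 (mod 36) ⟺ x ≡ 0 (mod 36/3 = 12). Hence ker(φ) = 12ℤ

ker(φ) = 12ℤ


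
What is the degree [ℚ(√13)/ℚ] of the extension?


√13 has minimal polynomial x² - 13 (irreducible over ℚ since 13 is squarefree)

[ℚ(√13)/ℚ] = 2


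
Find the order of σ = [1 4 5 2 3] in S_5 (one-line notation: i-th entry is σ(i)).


Cycle decomposition: (2 4) (3 5)
Cycle lengths: 2, 2
Order = lcm(2, 2) = 2

ord(σ) = 2


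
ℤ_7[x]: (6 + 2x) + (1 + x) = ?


Add coefficients mod 7:
x^0: 6 + 1 = 0 (mod 7)
x^1: 2 + 1 = 3 (mod 7)
Result: 3x

f + g = 3x


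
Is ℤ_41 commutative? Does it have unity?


ℤ_41 is a commutative ring with unity 1; 41 is prime, so ℤ_41 is a field (hence an integral domain)
Commutative: Yes
Integral domain: Yes
Has unity: Yes

ℤ_41: Commutative=Yes, Unity=Yes


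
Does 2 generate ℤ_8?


g generates ℤ_n iff gcd(g, n) = 1
gcd(2, 8) = 2
Since gcd = 2 ≠ 1, ⟨2⟩ has order 4 < 8, so 2 is not a generator.

No, 2 does not generate ℤ_8


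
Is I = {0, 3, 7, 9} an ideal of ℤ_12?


Check ideal conditions for I = {0, 3, 7, 9} in ℤ_12:
(1) I is an additive subgroup? No
(2) For r ∈ ℤ_12 and a ∈ I: r·a ∈ I? No  [counterexample: r=2, a=3, r·a mod 12 = 6 ∉ I]

No, I is not an ideal of ℤ_12


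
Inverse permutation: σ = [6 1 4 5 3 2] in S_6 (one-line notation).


To find σ⁻¹, swap domain and range:
σ(1) = 6 → σ⁻¹(6) = 1
σ(2) = 1 → σ⁻¹(1) = 2
σ(3) = 4 → σ⁻¹(4) = 3
σ(4) = 5 → σ⁻¹(5) = 4
σ(5) = 3 → σ⁻¹(3) = 5
σ(6) = 2 → σ⁻¹(2) = 6

σ⁻¹ = [2 6 5 3 4 1]


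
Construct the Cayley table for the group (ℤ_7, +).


Elements: {0, 1, 2, 3, 4, 5, 6}
Operation: addition mod 7
Entry (a, b) = (a + b) mod 7

Cayley table:
  | 0 | 1 | 2 | 3 | 4 | 5 | 6
0 | 0 | 1 | 2 | 3 | 4 | 5 | 6
1 | 1 | 2 | 3 | 4 | 5 | 6 | 0
2 | 2 | 3 | 4 | 5 | 6 | 0 | 1
3 | 3 | 4 | 5 | 6 | 0 | 1 | 2
4 | 4 | 5 | 6 | 0 | 1 | 2 | 3
5 | 5 | 6 | 0 | 1 | 2 | 3 | 4
6 | 6 | 0 | 1 | 2 | 3 | 4 | 5


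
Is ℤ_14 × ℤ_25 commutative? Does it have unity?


Direct product ring; commutative with unity (1,1); but (1,0)·(0,1) = (0,0) gives zero divisors, so not an integral domain
Commutative: Yes
Integral domain: No
Has unity: Yes

ℤ_14 × ℤ_25: Commutative=Yes, Unity=Yes
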